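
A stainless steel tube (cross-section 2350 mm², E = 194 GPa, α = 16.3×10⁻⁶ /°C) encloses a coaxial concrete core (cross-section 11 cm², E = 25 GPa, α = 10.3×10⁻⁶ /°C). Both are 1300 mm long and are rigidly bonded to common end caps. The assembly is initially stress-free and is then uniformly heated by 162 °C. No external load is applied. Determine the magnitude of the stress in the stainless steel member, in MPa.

Both members must finish at the same length. With the larger α, the stainless steel tends to over-expand; the plates restrain it, putting the stainless steel in compression and the concrete in tension. With no external load the two internal forces are equal and opposite, magnitude P.
Equating the net (thermal + elastic) strains gives |α₁ − α₂|·ΔT = P·[1/(A₁E₁) + 1/(A₂E₂)].
|α₁ − α₂|·ΔT = 6×10⁻⁶ × 162 = 0.000972.
1/(A₁E₁) + 1/(A₂E₂) = 1/(2350×194×10³) + 1/(1100×25×10³) = 3.856×10⁻⁸ N⁻¹.
P = 0.000972 / 3.856×10⁻⁸ = 25210 N = 25.21 kN.
σ_{stainless steel} = P/A₁ = 25210/2350 = 10.73 MPa, compressive.

σ ≈ 10.7 MPa (compressive)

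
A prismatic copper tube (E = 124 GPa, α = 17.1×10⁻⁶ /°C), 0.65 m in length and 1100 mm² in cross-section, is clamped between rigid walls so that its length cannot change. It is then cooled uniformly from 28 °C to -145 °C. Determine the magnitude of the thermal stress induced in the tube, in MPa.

σ ≈ 367 MPa (tensile)

Because both ends are immovable the net strain is zero, and the suppressed thermal strain is αΔT = 17.1×10⁻⁶ × 173 = 2958.3×10⁻⁶.
σ = EαΔT = 124×10³ × 17.1×10⁻⁶ × 173 = 366.8 MPa (tensile; the tube is trying to contract).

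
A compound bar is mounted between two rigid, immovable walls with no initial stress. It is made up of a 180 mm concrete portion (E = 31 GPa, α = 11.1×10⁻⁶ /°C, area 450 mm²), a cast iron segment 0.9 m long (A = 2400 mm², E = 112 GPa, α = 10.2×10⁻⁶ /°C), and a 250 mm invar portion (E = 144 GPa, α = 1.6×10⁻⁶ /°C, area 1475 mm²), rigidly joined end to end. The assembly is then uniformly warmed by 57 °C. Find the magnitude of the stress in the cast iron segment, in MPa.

Free thermal expansion of the whole bar: Σ αᵢΔT Lᵢ = 11.1×10⁻⁶×57×180 + 10.2×10⁻⁶×57×900 + 1.6×10⁻⁶×57×250 = 0.6599 mm.
The walls prevent any net length change, so an axial force P (same in every segment) develops. Compatibility: P · Σ Lᵢ/(AᵢEᵢ) = δ_free.
Σ Lᵢ/(AᵢEᵢ) = 180/(450×31×10³) + 900/(2400×112×10³) + 250/(1475×144×10³) = 1.743×10⁻⁵ mm/N.
P = 0.6599 / 1.743×10⁻⁵ = 37870 N = 37.87 kN, compressive.
σ_{cast iron} = P / A = 37870 / 2400 = 15.78 MPa.

σ ≈ 15.8 MPa (compressive)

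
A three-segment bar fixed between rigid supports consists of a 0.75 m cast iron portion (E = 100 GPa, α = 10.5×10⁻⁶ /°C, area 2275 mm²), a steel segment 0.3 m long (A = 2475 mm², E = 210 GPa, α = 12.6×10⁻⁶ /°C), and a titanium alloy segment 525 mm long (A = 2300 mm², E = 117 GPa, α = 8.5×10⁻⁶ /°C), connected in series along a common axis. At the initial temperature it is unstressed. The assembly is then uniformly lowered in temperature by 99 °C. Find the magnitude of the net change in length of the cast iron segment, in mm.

|ΔL| ≈ 0.123 mm

With the walls removed the bar would change length by δ_free = Σ αᵢΔT Lᵢ = 10.5×10⁻⁶×99×750 + 12.6×10⁻⁶×99×300 + 8.5×10⁻⁶×99×525 = 1.596 mm.
The rigid supports impose zero overall length change; the single axial force P common to all segments must satisfy P Σ Lᵢ/(AᵢEᵢ) = δ_free.
The series flexibility is Σ Lᵢ/(AᵢEᵢ) = 750/(2275×100×10³) + 300/(2475×210×10³) + 525/(2300×117×10³) = 5.825×10⁻⁶ mm/N.
P = 1.596 / 5.825×10⁻⁶ = 273900 N = 273.9 kN, tensile.
For the cast iron segment, free thermal change = 10.5×10⁻⁶×99×750 = 0.7796 mm and elastic change from P = 273900×750/(2275×100×10³) = 0.9031 mm; these oppose, so the net change is 0.123 mm (segment lengthens).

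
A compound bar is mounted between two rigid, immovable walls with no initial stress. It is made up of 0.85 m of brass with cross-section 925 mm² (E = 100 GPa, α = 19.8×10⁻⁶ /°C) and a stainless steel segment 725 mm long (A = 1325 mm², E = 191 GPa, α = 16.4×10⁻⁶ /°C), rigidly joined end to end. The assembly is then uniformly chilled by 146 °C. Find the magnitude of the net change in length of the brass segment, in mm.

If the supports were absent, the total length change would be Σ αᵢΔT Lᵢ = 19.8×10⁻⁶×146×850 + 16.4×10⁻⁶×146×725 = 4.193 mm.
Since the ends are fixed, an axial force P builds up, equal in every segment, with P · Σ Lᵢ/(AᵢEᵢ) = δ_free.
Σ Lᵢ/(AᵢEᵢ) = 850/(925×100×10³) + 725/(1325×191×10³) = 1.205×10⁻⁵ mm/N.
So P = 4.193 / 1.205×10⁻⁵ = 347.9 kN, tensile.
For the brass segment, free thermal change = 19.8×10⁻⁶×146×850 = 2.457 mm and elastic change from P = 347900×850/(925×100×10³) = 3.197 mm; these oppose, so the net change is 0.739 mm (segment lengthens).

|ΔL| ≈ 0.739 mm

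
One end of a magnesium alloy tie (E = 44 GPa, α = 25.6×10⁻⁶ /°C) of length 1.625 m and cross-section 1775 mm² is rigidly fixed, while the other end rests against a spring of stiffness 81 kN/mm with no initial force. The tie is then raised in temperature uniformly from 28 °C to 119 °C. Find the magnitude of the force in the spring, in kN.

If the spring were absent the tie would lengthen by αΔT L = 25.6×10⁻⁶ × 91 × 1625 = 3.786 mm.
With a force P in the spring, the elastic change of the tie is PL/(AE) and that of the spring is P/k; compatibility requires their sum to equal δ_free.
So P = δ_free / [L/(AE) + 1/k] = 3.786 / [ 1625/(1775×44×10³) + 1/(81×10³) ].
P = 3.786 / 3.315×10⁻⁵ = 114200 N.

P ≈ 114 kN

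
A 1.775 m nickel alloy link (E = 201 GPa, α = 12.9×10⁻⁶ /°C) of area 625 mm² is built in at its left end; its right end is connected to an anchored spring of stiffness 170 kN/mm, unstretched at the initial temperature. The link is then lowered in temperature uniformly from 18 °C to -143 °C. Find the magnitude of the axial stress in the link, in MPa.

σ ≈ 295 MPa (tensile)

Free thermal contraction: δ_free = αΔT L = 12.9×10⁻⁶ × 161 × 1775 = 3.686 mm.
With a force P in the spring, the elastic change of the link is PL/(AE) and that of the spring is P/k; compatibility requires their sum to equal δ_free.
P [ L/(AE) + 1/k ] = δ_free → P [ 1775/(625×201×10³) + 1/(170×10³) ] = 3.686.
P = 3.686 / 2.001×10⁻⁵ = 184200 N.
σ = P/A = 184200/625 = 294.7 MPa.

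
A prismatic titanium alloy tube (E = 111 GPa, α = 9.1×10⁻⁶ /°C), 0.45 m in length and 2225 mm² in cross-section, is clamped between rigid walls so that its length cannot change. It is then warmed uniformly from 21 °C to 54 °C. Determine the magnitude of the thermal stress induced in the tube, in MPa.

With length fixed, the mechanical strain must cancel the thermal strain αΔT = 9.1×10⁻⁶ × 33 = 300.3×10⁻⁶.
σ = EαΔT = 111×10³ × 9.1×10⁻⁶ × 33 = 33.33 MPa (compressive; the tube is trying to expand).

σ ≈ 33.3 MPa (compressive)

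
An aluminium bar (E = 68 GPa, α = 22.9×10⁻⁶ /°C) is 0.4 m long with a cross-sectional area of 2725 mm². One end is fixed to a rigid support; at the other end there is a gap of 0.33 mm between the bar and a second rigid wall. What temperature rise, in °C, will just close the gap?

ΔT ≈ 36 °C

Contact occurs when the free expansion equals the gap: αΔT L = 0.33 mm.
So ΔT = g/(αL) = 0.33/(22.9×10⁻⁶ × 400) = 36.03 °C.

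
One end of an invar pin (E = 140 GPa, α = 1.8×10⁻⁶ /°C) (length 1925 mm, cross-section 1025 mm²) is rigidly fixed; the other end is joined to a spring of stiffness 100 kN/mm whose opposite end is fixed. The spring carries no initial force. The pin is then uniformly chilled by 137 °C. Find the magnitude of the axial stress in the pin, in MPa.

σ ≈ 19.8 MPa (tensile)

Free thermal contraction: δ_free = αΔT L = 1.8×10⁻⁶ × 137 × 1925 = 0.4747 mm.
Let P be the tensile force in the spring. The pin extends elastically by PL/(AE) and the spring stretches by P/k; together these equal δ_free.
So P = δ_free / [L/(AE) + 1/k] = 0.4747 / [ 1925/(1025×140×10³) + 1/(100×10³) ].
P = 0.4747 / 2.341×10⁻⁵ = 20270 N.
σ = P/A = 20270/1025 = 19.78 MPa.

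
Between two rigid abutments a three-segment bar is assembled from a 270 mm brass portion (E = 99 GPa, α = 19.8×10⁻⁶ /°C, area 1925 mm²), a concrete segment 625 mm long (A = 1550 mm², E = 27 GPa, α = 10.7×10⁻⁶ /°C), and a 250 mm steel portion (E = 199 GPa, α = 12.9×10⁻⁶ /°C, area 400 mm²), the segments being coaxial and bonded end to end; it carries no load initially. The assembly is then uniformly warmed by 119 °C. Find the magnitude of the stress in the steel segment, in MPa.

σ ≈ 233 MPa (compressive)

With the walls removed the bar would change length by δ_free = Σ αᵢΔT Lᵢ = 19.8×10⁻⁶×119×270 + 10.7×10⁻⁶×119×625 + 12.9×10⁻⁶×119×250 = 1.816 mm.
Since the ends are fixed, an axial force P builds up, equal in every segment, with P · Σ Lᵢ/(AᵢEᵢ) = δ_free.
Σ Lᵢ/(AᵢEᵢ) = 270/(1925×99×10³) + 625/(1550×27×10³) + 250/(400×199×10³) = 1.949×10⁻⁵ mm/N.
P = 1.816 / 1.949×10⁻⁵ = 93160 N = 93.16 kN, compressive.
σ_{steel} = P / A = 93160 / 400 = 232.9 MPa.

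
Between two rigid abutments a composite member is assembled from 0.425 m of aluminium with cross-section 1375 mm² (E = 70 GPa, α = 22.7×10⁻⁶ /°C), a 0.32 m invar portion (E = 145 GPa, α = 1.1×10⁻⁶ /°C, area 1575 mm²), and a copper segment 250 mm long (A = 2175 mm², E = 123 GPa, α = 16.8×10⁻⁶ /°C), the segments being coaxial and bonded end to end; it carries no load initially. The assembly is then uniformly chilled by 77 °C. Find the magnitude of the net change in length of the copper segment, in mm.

If the supports were absent, the total length change would be Σ αᵢΔT Lᵢ = 22.7×10⁻⁶×77×425 + 1.1×10⁻⁶×77×320 + 16.8×10⁻⁶×77×250 = 1.093 mm.
The rigid supports impose zero overall length change; the single axial force P common to all segments must satisfy P Σ Lᵢ/(AᵢEᵢ) = δ_free.
Σ Lᵢ/(AᵢEᵢ) = 425/(1375×70×10³) + 320/(1575×145×10³) + 250/(2175×123×10³) = 6.751×10⁻⁶ mm/N.
P = 1.093 / 6.751×10⁻⁶ = 161900 N = 161.9 kN, tensile.
For the copper segment, free thermal change = 16.8×10⁻⁶×77×250 = 0.3234 mm and elastic change from P = 161900×250/(2175×123×10³) = 0.1513 mm; these oppose, so the net change is 0.172 mm (segment shortens).

|ΔL| ≈ 0.172 mm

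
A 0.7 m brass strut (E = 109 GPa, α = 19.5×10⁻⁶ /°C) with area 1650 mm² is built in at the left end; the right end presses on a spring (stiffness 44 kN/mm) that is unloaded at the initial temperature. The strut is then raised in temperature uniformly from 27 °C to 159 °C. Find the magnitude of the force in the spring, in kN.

P ≈ 67.7 kN

Free thermal expansion: δ_free = αΔT L = 19.5×10⁻⁶ × 132 × 700 = 1.802 mm.
With a force P in the spring, the elastic change of the strut is PL/(AE) and that of the spring is P/k; compatibility requires their sum to equal δ_free.
P [ L/(AE) + 1/k ] = δ_free → P [ 700/(1650×109×10³) + 1/(44×10³) ] = 1.802.
P = 1.802 / 2.662×10⁻⁵ = 67690 N.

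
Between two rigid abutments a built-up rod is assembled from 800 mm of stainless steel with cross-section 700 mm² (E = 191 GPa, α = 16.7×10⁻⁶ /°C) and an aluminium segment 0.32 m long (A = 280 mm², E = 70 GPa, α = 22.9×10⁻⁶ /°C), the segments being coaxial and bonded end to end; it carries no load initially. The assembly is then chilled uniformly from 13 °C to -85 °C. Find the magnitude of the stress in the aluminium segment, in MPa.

With the walls removed the bar would change length by δ_free = Σ αᵢΔT Lᵢ = 16.7×10⁻⁶×98×800 + 22.9×10⁻⁶×98×320 = 2.027 mm.
The rigid supports impose zero overall length change; the single axial force P common to all segments must satisfy P Σ Lᵢ/(AᵢEᵢ) = δ_free.
The series flexibility is Σ Lᵢ/(AᵢEᵢ) = 800/(700×191×10³) + 320/(280×70×10³) = 2.231×10⁻⁵ mm/N.
P = 2.027 / 2.231×10⁻⁵ = 90870 N = 90.87 kN, tensile.
σ_{aluminium} = P / A = 90870 / 280 = 324.6 MPa.

σ ≈ 325 MPa (tensile)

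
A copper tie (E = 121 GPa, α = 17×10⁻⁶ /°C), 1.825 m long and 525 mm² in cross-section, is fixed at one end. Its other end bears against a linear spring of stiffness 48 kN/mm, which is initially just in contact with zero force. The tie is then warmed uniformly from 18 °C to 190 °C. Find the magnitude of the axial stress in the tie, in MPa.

σ ≈ 205 MPa (compressive)

The unrestrained thermal change is αΔT L = 17×10⁻⁶ × 172 × 1825 = 5.336 mm.
With a force P in the spring, the elastic change of the tie is PL/(AE) and that of the spring is P/k; compatibility requires their sum to equal δ_free.
So P = δ_free / [L/(AE) + 1/k] = 5.336 / [ 1825/(525×121×10³) + 1/(48×10³) ].
P = 5.336 / 4.956×10⁻⁵ = 107700 N.
σ = P/A = 107700/525 = 205.1 MPa.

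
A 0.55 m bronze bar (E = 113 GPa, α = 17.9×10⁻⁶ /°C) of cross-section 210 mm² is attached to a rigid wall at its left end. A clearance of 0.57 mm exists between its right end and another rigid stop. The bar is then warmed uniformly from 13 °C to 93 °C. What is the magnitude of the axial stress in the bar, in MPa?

σ ≈ 44.7 MPa (compressive)

Unrestrained expansion: δ_free = αΔT L = 17.9×10⁻⁶ × 80 × 550 = 0.7876 mm.
The gap closes (δ_free > 0.57 mm) and the wall then resists a further 0.7876 − 0.57 = 0.2176 mm of expansion.
So σ = E(δ_free − g)/L = 113×10³ × 0.2176/550 = 44.71 MPa.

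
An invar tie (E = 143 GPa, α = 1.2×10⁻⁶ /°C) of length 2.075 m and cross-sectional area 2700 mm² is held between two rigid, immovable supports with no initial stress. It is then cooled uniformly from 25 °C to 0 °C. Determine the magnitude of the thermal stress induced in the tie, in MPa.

σ ≈ 4.29 MPa (tensile)

The supports are rigid, so the total axial strain is zero. The restrained thermal strain is ε = αΔT = 1.2×10⁻⁶ × 25 = 30×10⁻⁶.
The stress required to suppress this strain is σ = Eε = 143×10³ × 30×10⁻⁶ = 4.29 MPa, tensile since the tie is trying to contract.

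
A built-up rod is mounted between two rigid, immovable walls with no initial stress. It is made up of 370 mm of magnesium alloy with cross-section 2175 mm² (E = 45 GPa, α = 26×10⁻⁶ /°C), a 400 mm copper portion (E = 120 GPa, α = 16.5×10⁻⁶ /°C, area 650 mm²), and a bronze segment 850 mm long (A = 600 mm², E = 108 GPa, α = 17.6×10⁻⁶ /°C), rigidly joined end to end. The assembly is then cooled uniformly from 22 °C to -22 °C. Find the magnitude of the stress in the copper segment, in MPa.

σ ≈ 95.8 MPa (tensile)

Free thermal contraction of the whole bar: Σ αᵢΔT Lᵢ = 26×10⁻⁶×44×370 + 16.5×10⁻⁶×44×400 + 17.6×10⁻⁶×44×850 = 1.372 mm.
The walls prevent any net length change, so an axial force P (same in every segment) develops. Compatibility: P · Σ Lᵢ/(AᵢEᵢ) = δ_free.
The series flexibility is Σ Lᵢ/(AᵢEᵢ) = 370/(2175×45×10³) + 400/(650×120×10³) + 850/(600×108×10³) = 2.203×10⁻⁵ mm/N.
P = 1.372 / 2.203×10⁻⁵ = 62290 N = 62.29 kN, tensile.
σ_{copper} = P / A = 62290 / 650 = 95.83 MPa.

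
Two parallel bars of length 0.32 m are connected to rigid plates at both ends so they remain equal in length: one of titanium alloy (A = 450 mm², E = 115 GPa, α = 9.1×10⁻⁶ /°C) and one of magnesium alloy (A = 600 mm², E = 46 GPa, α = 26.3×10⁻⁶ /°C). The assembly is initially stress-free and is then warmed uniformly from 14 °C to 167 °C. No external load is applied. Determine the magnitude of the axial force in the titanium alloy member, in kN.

P ≈ 47.4 kN (tensile in the titanium alloy)

The magnesium alloy has the larger α, so on heating it would change length more than the titanium alloy if both were free. The rigid plates force a common final length, so the magnesium alloy is put into compression and the titanium alloy into tension, with equal and opposite forces P (no external load).
Equating the net (thermal + elastic) strains gives |α₁ − α₂|·ΔT = P·[1/(A₁E₁) + 1/(A₂E₂)].
|α₁ − α₂|·ΔT = 17.2×10⁻⁶ × 153 = 0.002632.
1/(A₁E₁) + 1/(A₂E₂) = 1/(450×115×10³) + 1/(600×46×10³) = 5.556×10⁻⁸ N⁻¹.
P = 0.002632 / 5.556×10⁻⁸ = 47370 N = 47.37 kN.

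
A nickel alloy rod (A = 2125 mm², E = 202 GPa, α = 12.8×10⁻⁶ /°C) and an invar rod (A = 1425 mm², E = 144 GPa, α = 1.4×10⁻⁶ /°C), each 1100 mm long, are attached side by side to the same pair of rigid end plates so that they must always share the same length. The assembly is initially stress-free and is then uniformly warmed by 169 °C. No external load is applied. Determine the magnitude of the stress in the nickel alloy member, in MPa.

The nickel alloy has the larger α, so on heating it would change length more than the invar if both were free. The rigid plates force a common final length, so the nickel alloy is put into compression and the invar into tension, with equal and opposite forces P (no external load).
Compatibility of the two members (thermal + elastic change equal): (α₁ − α₂)ΔT = P·[1/(A₁E₁) + 1/(A₂E₂)].
|α₁ − α₂|·ΔT = 11.4×10⁻⁶ × 169 = 0.001927.
1/(A₁E₁) + 1/(A₂E₂) = 1/(2125×202×10³) + 1/(1425×144×10³) = 7.203×10⁻⁹ N⁻¹.
So P = 0.001927 / 7.203×10⁻⁹ = 267.5 kN.
σ_{nickel alloy} = P/A₁ = 267500/2125 = 125.9 MPa, compressive.

σ ≈ 126 MPa (compressive)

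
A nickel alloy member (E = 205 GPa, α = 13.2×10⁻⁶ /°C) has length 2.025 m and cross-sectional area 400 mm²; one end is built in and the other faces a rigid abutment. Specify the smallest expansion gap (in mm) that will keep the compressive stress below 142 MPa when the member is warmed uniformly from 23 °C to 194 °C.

g ≈ 3.17 mm

Free expansion if unrestrained: δ_free = αΔT L = 13.2×10⁻⁶ × 171 × 2025 = 4.571 mm.
A stress of 142 MPa corresponds to the wall pushing the member back by σL/E = 142×2025/(205×10³) = 1.403 mm.
So the gap has to take up the difference, g_min = δ_free − σL/E = 4.571 − 1.403 = 3.168 mm.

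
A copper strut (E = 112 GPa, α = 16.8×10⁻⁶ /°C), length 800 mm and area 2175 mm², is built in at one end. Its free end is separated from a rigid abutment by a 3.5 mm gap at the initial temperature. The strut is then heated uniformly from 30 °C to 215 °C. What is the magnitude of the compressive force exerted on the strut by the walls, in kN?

P ≈ 0 kN

If the wall were absent the strut would grow by αΔT L = 16.8×10⁻⁶ × 185 × 800 = 2.486 mm.
This is smaller than the 3.5 mm clearance, so the strut expands freely without reaching the stop — the stress is zero.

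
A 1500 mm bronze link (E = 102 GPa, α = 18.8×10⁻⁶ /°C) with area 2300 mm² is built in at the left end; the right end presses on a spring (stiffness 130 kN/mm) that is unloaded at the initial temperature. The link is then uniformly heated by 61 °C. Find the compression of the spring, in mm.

If the spring were absent the link would lengthen by αΔT L = 18.8×10⁻⁶ × 61 × 1500 = 1.72 mm.
Let P be the compressive force at the spring. The link shortens elastically by PL/(AE) and the spring compresses by P/k; together these equal δ_free.
So P = δ_free / [L/(AE) + 1/k] = 1.72 / [ 1500/(2300×102×10³) + 1/(130×10³) ].
P = 1.72 / 1.409×10⁻⁵ = 122100 N.
Spring compression = P/k = 122100/(130×10³) = 0.9394 mm.

δ ≈ 0.939 mm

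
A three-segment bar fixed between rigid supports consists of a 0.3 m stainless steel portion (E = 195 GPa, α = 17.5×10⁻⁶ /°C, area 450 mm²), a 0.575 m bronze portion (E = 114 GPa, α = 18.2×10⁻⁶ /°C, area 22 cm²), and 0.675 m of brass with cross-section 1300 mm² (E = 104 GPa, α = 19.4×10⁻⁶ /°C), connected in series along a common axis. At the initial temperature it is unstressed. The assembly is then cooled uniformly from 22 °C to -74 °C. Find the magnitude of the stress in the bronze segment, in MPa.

σ ≈ 117 MPa (tensile)

With the walls removed the bar would change length by δ_free = Σ αᵢΔT Lᵢ = 17.5×10⁻⁶×96×300 + 18.2×10⁻⁶×96×575 + 19.4×10⁻⁶×96×675 = 2.766 mm.
The rigid supports impose zero overall length change; the single axial force P common to all segments must satisfy P Σ Lᵢ/(AᵢEᵢ) = δ_free.
Σ Lᵢ/(AᵢEᵢ) = 300/(450×195×10³) + 575/(2200×114×10³) + 675/(1300×104×10³) = 1.07×10⁻⁵ mm/N.
So P = 2.766 / 1.07×10⁻⁵ = 258.4 kN, tensile.
σ_{bronze} = P / A = 258400 / 2200 = 117.4 MPa.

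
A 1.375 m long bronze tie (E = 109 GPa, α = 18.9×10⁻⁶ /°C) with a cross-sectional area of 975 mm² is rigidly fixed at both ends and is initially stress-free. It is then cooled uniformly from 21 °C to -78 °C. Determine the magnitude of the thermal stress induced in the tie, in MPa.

With length fixed, the mechanical strain must cancel the thermal strain αΔT = 18.9×10⁻⁶ × 99 = 1871.1×10⁻⁶.
Hence σ = E·αΔT = 109×10³ × 1871.1×10⁻⁶ = 203.9 MPa, tensile.

σ ≈ 204 MPa (tensile)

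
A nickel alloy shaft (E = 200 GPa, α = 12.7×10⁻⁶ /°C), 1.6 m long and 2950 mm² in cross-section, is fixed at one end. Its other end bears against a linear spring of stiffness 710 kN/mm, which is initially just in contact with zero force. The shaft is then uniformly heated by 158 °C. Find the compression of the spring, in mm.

δ ≈ 1.1 mm

The unrestrained thermal change is αΔT L = 12.7×10⁻⁶ × 158 × 1600 = 3.211 mm.
Let P be the compressive force at the spring. The shaft shortens elastically by PL/(AE) and the spring compresses by P/k; together these equal δ_free.
P [ L/(AE) + 1/k ] = δ_free → P [ 1600/(2950×200×10³) + 1/(710×10³) ] = 3.211.
P = 3.211 / 4.12×10⁻⁶ = 779200 N.
Spring compression = P/k = 779200/(710×10³) = 1.097 mm.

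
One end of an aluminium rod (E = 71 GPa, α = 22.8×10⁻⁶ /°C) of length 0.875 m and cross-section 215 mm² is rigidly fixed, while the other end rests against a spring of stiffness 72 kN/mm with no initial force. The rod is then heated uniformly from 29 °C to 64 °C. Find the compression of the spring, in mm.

δ ≈ 0.136 mm

If the spring were absent the rod would lengthen by αΔT L = 22.8×10⁻⁶ × 35 × 875 = 0.6983 mm.
Let P be the compressive force at the spring. The rod shortens elastically by PL/(AE) and the spring compresses by P/k; together these equal δ_free.
P [ L/(AE) + 1/k ] = δ_free → P [ 875/(215×71×10³) + 1/(72×10³) ] = 0.6983.
P = 0.6983 / 7.121×10⁻⁵ = 9806 N.
Spring compression = P/k = 9806/(72×10³) = 0.1362 mm.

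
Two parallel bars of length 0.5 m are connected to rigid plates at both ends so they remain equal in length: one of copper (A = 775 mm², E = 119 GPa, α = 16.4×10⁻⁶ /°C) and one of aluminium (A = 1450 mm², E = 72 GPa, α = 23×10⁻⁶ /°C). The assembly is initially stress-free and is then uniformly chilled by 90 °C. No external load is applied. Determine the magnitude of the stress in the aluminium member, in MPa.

Both members must finish at the same length. With the larger α, the aluminium tends to over-contract; the plates restrain it, putting the aluminium in tension and the copper in compression. With no external load the two internal forces are equal and opposite, magnitude P.
Setting the final lengths equal and cancelling L: (α₁ − α₂)ΔT = P/(A₁E₁) + P/(A₂E₂).
|α₁ − α₂|·ΔT = 6.6×10⁻⁶ × 90 = 0.000594.
1/(A₁E₁) + 1/(A₂E₂) = 1/(775×119×10³) + 1/(1450×72×10³) = 2.042×10⁻⁸ N⁻¹.
P = 0.000594 / 2.042×10⁻⁸ = 29090 N = 29.09 kN.
σ_{aluminium} = P/A₂ = 29090/1450 = 20.06 MPa, tensile.

σ ≈ 20.1 MPa (tensile)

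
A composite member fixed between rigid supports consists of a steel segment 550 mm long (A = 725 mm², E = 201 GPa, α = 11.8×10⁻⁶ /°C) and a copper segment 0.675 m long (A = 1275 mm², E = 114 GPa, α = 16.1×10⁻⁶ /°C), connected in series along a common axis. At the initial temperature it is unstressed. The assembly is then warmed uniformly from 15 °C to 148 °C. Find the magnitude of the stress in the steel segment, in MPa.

σ ≈ 378 MPa (compressive)

Free thermal expansion of the whole bar: Σ αᵢΔT Lᵢ = 11.8×10⁻⁶×133×550 + 16.1×10⁻⁶×133×675 = 2.309 mm.
The rigid supports impose zero overall length change; the single axial force P common to all segments must satisfy P Σ Lᵢ/(AᵢEᵢ) = δ_free.
The series flexibility is Σ Lᵢ/(AᵢEᵢ) = 550/(725×201×10³) + 675/(1275×114×10³) = 8.418×10⁻⁶ mm/N.
So P = 2.309 / 8.418×10⁻⁶ = 274.2 kN, compressive.
σ_{steel} = P / A = 274200 / 725 = 378.3 MPa.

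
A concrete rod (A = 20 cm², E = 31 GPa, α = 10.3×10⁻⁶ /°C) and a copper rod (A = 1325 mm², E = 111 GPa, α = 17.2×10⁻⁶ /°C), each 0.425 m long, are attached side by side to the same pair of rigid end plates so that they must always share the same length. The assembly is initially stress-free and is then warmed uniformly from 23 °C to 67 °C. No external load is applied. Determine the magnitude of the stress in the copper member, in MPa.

Both members must finish at the same length. With the larger α, the copper tends to over-expand; the plates restrain it, putting the copper in compression and the concrete in tension. With no external load the two internal forces are equal and opposite, magnitude P.
Equating the net (thermal + elastic) strains gives |α₁ − α₂|·ΔT = P·[1/(A₁E₁) + 1/(A₂E₂)].
|α₁ − α₂|·ΔT = 6.9×10⁻⁶ × 44 = 0.0003036.
1/(A₁E₁) + 1/(A₂E₂) = 1/(2000×31×10³) + 1/(1325×111×10³) = 2.293×10⁻⁸ N⁻¹.
P = 0.0003036 / 2.293×10⁻⁸ = 13240 N = 13.24 kN.
σ_{copper} = P/A₂ = 13240/1325 = 9.993 MPa, compressive.

σ ≈ 9.99 MPa (compressive)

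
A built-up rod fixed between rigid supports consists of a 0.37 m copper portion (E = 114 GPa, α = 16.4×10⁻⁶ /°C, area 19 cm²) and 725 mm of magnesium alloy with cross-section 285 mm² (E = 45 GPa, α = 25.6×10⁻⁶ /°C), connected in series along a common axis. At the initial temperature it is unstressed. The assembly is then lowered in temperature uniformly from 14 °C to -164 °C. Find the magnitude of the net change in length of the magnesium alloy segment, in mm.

With the walls removed the bar would change length by δ_free = Σ αᵢΔT Lᵢ = 16.4×10⁻⁶×178×370 + 25.6×10⁻⁶×178×725 = 4.384 mm.
Since the ends are fixed, an axial force P builds up, equal in every segment, with P · Σ Lᵢ/(AᵢEᵢ) = δ_free.
Σ Lᵢ/(AᵢEᵢ) = 370/(1900×114×10³) + 725/(285×45×10³) = 5.824×10⁻⁵ mm/N.
Hence P = δ_free / Σ(L/AE) = 4.384/5.824×10⁻⁵ = 75.27 kN (tensile).
For the magnesium alloy segment, free thermal change = 25.6×10⁻⁶×178×725 = 3.304 mm and elastic change from P = 75270×725/(285×45×10³) = 4.255 mm; these oppose, so the net change is 0.952 mm (segment lengthens).

|ΔL| ≈ 0.952 mm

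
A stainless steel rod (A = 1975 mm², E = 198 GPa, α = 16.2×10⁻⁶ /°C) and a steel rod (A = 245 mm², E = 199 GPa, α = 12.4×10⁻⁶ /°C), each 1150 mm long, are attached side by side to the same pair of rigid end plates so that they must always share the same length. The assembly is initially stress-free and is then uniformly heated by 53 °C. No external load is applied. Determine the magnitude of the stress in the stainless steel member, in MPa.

The stainless steel has the larger α, so on heating it would change length more than the steel if both were free. The rigid plates force a common final length, so the stainless steel is put into compression and the steel into tension, with equal and opposite forces P (no external load).
Setting the final lengths equal and cancelling L: (α₁ − α₂)ΔT = P/(A₁E₁) + P/(A₂E₂).
|α₁ − α₂|·ΔT = 3.8×10⁻⁶ × 53 = 0.0002014.
1/(A₁E₁) + 1/(A₂E₂) = 1/(1975×198×10³) + 1/(245×199×10³) = 2.307×10⁻⁸ N⁻¹.
So P = 0.0002014 / 2.307×10⁻⁸ = 8.731 kN.
σ_{stainless steel} = P/A₁ = 8731/1975 = 4.421 MPa, compressive.

σ ≈ 4.42 MPa (compressive)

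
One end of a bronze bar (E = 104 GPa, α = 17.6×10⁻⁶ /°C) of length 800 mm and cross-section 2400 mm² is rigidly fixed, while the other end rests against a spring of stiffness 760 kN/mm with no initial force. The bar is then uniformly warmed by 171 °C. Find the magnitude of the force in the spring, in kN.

The unrestrained thermal change is αΔT L = 17.6×10⁻⁶ × 171 × 800 = 2.408 mm.
Let P be the compressive force at the spring. The bar shortens elastically by PL/(AE) and the spring compresses by P/k; together these equal δ_free.
So P = δ_free / [L/(AE) + 1/k] = 2.408 / [ 800/(2400×104×10³) + 1/(760×10³) ].
P = 2.408 / 4.521×10⁻⁶ = 532600 N.

P ≈ 533 kN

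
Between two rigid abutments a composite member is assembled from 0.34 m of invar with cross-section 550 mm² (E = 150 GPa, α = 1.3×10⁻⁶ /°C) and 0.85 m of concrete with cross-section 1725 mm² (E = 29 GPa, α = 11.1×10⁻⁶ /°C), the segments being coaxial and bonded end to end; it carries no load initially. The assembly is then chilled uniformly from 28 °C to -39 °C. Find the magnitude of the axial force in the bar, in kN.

P ≈ 31.3 kN (tensile)

With the walls removed the bar would change length by δ_free = Σ αᵢΔT Lᵢ = 1.3×10⁻⁶×67×340 + 11.1×10⁻⁶×67×850 = 0.6618 mm.
Since the ends are fixed, an axial force P builds up, equal in every segment, with P · Σ Lᵢ/(AᵢEᵢ) = δ_free.
The series flexibility is Σ Lᵢ/(AᵢEᵢ) = 340/(550×150×10³) + 850/(1725×29×10³) = 2.111×10⁻⁵ mm/N.
Hence P = δ_free / Σ(L/AE) = 0.6618/2.111×10⁻⁵ = 31.34 kN (tensile).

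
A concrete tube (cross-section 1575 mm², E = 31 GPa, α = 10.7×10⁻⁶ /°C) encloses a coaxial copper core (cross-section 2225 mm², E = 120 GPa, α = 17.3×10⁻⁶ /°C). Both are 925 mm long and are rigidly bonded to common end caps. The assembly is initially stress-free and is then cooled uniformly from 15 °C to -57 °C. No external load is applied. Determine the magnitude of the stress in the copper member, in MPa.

Equilibrium of a rigid end plate with no external load gives equal and opposite internal forces ±P in the two members. Since α_{copper} > α_{concrete}, cooling drives the copper into tension and the concrete into compression.
Setting the final lengths equal and cancelling L: (α₁ − α₂)ΔT = P/(A₁E₁) + P/(A₂E₂).
|α₁ − α₂|·ΔT = 6.6×10⁻⁶ × 72 = 0.0004752.
1/(A₁E₁) + 1/(A₂E₂) = 1/(1575×31×10³) + 1/(2225×120×10³) = 2.423×10⁻⁸ N⁻¹.
So P = 0.0004752 / 2.423×10⁻⁸ = 19.61 kN.
σ_{copper} = P/A₂ = 19610/2225 = 8.816 MPa, tensile.

σ ≈ 8.82 MPa (tensile)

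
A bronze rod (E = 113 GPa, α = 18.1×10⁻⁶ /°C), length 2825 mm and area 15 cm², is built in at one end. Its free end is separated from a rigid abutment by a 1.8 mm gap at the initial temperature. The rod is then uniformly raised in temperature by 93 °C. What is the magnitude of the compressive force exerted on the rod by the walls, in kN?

Unrestrained expansion: δ_free = αΔT L = 18.1×10⁻⁶ × 93 × 2825 = 4.755 mm.
The gap closes (δ_free > 1.8 mm) and the wall then resists a further 4.755 − 1.8 = 2.955 mm of expansion.
So σ = E(δ_free − g)/L = 113×10³ × 2.955/2825 = 118.2 MPa.
P = σA = 118.2 × 1500 = 177.3 kN.

P ≈ 177 kN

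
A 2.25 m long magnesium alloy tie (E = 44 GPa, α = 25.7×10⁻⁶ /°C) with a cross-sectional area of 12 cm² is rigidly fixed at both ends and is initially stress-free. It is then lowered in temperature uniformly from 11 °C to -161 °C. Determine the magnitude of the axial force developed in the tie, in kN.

P ≈ 233 kN (tensile)

With zero net strain, σ = E·αΔT = 44 GPa × 25.7×10⁻⁶ × 172 = 194.5 MPa.
Then P = σA = 194.5 × 1200 mm² = 233.4 kN, tensile.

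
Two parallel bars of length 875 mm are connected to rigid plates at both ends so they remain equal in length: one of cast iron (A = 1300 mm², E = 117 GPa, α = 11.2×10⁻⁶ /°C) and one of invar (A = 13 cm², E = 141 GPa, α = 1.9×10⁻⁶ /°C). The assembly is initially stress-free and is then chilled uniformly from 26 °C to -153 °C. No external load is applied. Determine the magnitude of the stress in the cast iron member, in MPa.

Equilibrium of a rigid end plate with no external load gives equal and opposite internal forces ±P in the two members. Since α_{cast iron} > α_{invar}, cooling drives the cast iron into tension and the invar into compression.
Equating the net (thermal + elastic) strains gives |α₁ − α₂|·ΔT = P·[1/(A₁E₁) + 1/(A₂E₂)].
|α₁ − α₂|·ΔT = 9.3×10⁻⁶ × 179 = 0.001665.
1/(A₁E₁) + 1/(A₂E₂) = 1/(1300×117×10³) + 1/(1300×141×10³) = 1.203×10⁻⁸ N⁻¹.
P = 0.001665 / 1.203×10⁻⁸ = 138400 N = 138.4 kN.
σ_{cast iron} = P/A₁ = 138400/1300 = 106.4 MPa, tensile.

σ ≈ 106 MPa (tensile)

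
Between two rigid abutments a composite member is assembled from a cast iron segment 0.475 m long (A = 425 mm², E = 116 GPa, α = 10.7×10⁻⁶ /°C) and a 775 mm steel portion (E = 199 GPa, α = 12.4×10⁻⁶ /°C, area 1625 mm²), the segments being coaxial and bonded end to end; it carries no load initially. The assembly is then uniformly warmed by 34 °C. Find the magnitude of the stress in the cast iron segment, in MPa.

σ ≈ 97.7 MPa (compressive)

Free thermal expansion of the whole bar: Σ αᵢΔT Lᵢ = 10.7×10⁻⁶×34×475 + 12.4×10⁻⁶×34×775 = 0.4995 mm.
The walls prevent any net length change, so an axial force P (same in every segment) develops. Compatibility: P · Σ Lᵢ/(AᵢEᵢ) = δ_free.
Σ Lᵢ/(AᵢEᵢ) = 475/(425×116×10³) + 775/(1625×199×10³) = 1.203×10⁻⁵ mm/N.
So P = 0.4995 / 1.203×10⁻⁵ = 41.52 kN, compressive.
σ_{cast iron} = P / A = 41520 / 425 = 97.69 MPa.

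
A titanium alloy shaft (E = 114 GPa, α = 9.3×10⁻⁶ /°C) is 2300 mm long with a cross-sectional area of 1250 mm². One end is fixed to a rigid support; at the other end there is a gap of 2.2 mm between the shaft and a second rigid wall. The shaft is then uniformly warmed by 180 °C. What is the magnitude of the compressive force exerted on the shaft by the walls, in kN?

P ≈ 102 kN

Unrestrained expansion: δ_free = αΔT L = 9.3×10⁻⁶ × 180 × 2300 = 3.85 mm.
This exceeds the 2.2 mm gap, so the wall pushes back. The portion of expansion that must be recovered elastically is δ_free − gap = 3.85 − 2.2 = 1.65 mm.
Compatibility: PL/(AE) = 1.65 mm, so σ = P/A = E × (1.65/2300) = 81.79 MPa.
P = σA = 81.79 × 1250 = 102.2 kN.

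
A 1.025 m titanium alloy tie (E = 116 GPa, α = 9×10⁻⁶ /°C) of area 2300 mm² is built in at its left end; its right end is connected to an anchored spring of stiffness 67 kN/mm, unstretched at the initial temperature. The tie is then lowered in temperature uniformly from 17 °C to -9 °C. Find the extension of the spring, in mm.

δ ≈ 0.191 mm

Free thermal contraction: δ_free = αΔT L = 9×10⁻⁶ × 26 × 1025 = 0.2399 mm.
With a force P in the spring, the elastic change of the tie is PL/(AE) and that of the spring is P/k; compatibility requires their sum to equal δ_free.
P [ L/(AE) + 1/k ] = δ_free → P [ 1025/(2300×116×10³) + 1/(67×10³) ] = 0.2399.
P = 0.2399 / 1.877×10⁻⁵ = 12780 N.
Spring extension = P/k = 12780/(67×10³) = 0.1908 mm.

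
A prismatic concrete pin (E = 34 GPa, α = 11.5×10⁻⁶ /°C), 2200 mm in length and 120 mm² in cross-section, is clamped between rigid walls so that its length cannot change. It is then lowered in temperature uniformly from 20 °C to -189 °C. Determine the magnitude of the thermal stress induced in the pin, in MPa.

σ ≈ 81.7 MPa (tensile)

The supports are rigid, so the total axial strain is zero. The restrained thermal strain is ε = αΔT = 11.5×10⁻⁶ × 209 = 2403.5×10⁻⁶.
Hence σ = E·αΔT = 34×10³ × 2403.5×10⁻⁶ = 81.72 MPa, tensile.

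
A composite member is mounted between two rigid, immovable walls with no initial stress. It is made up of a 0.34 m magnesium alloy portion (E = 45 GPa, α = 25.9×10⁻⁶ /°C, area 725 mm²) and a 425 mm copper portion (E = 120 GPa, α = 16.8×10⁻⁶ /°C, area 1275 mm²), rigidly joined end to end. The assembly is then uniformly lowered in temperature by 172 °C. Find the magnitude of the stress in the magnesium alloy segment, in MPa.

If the supports were absent, the total length change would be Σ αᵢΔT Lᵢ = 25.9×10⁻⁶×172×340 + 16.8×10⁻⁶×172×425 = 2.743 mm.
The walls prevent any net length change, so an axial force P (same in every segment) develops. Compatibility: P · Σ Lᵢ/(AᵢEᵢ) = δ_free.
The series flexibility is Σ Lᵢ/(AᵢEᵢ) = 340/(725×45×10³) + 425/(1275×120×10³) = 1.32×10⁻⁵ mm/N.
Hence P = δ_free / Σ(L/AE) = 2.743/1.32×10⁻⁵ = 207.8 kN (tensile).
σ_{magnesium alloy} = P / A = 207800 / 725 = 286.6 MPa.

σ ≈ 287 MPa (tensile)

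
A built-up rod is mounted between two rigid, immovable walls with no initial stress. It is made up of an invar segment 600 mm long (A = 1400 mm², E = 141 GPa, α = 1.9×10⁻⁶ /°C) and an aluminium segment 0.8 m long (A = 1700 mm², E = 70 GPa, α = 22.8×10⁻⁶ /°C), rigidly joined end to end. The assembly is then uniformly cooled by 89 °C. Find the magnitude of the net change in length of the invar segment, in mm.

With the walls removed the bar would change length by δ_free = Σ αᵢΔT Lᵢ = 1.9×10⁻⁶×89×600 + 22.8×10⁻⁶×89×800 = 1.725 mm.
The walls prevent any net length change, so an axial force P (same in every segment) develops. Compatibility: P · Σ Lᵢ/(AᵢEᵢ) = δ_free.
Σ Lᵢ/(AᵢEᵢ) = 600/(1400×141×10³) + 800/(1700×70×10³) = 9.762×10⁻⁶ mm/N.
Hence P = δ_free / Σ(L/AE) = 1.725/9.762×10⁻⁶ = 176.7 kN (tensile).
For the invar segment, free thermal change = 1.9×10⁻⁶×89×600 = 0.1015 mm and elastic change from P = 176700×600/(1400×141×10³) = 0.537 mm; these oppose, so the net change is 0.436 mm (segment lengthens).

|ΔL| ≈ 0.436 mm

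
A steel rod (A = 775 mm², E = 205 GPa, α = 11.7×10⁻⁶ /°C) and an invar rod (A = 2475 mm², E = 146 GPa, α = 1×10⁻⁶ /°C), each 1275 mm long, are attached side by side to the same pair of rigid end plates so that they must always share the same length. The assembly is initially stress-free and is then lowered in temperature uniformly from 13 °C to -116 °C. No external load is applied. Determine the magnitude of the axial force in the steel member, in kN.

P ≈ 152 kN (tensile in the steel)

The steel has the larger α, so on cooling it would change length more than the invar if both were free. The rigid plates force a common final length, so the steel is put into tension and the invar into compression, with equal and opposite forces P (no external load).
Setting the final lengths equal and cancelling L: (α₁ − α₂)ΔT = P/(A₁E₁) + P/(A₂E₂).
|α₁ − α₂|·ΔT = 10.7×10⁻⁶ × 129 = 0.00138.
1/(A₁E₁) + 1/(A₂E₂) = 1/(775×205×10³) + 1/(2475×146×10³) = 9.062×10⁻⁹ N⁻¹.
P = 0.00138 / 9.062×10⁻⁹ = 152300 N = 152.3 kN.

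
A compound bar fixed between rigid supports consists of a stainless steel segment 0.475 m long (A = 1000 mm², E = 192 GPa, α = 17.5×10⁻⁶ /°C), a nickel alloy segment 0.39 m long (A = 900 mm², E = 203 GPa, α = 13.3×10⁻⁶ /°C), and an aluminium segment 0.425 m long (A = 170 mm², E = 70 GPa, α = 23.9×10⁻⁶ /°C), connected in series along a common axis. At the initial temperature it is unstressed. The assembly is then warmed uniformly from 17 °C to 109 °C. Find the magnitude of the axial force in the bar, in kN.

P ≈ 54 kN (compressive)

If the supports were absent, the total length change would be Σ αᵢΔT Lᵢ = 17.5×10⁻⁶×92×475 + 13.3×10⁻⁶×92×390 + 23.9×10⁻⁶×92×425 = 2.176 mm.
Since the ends are fixed, an axial force P builds up, equal in every segment, with P · Σ Lᵢ/(AᵢEᵢ) = δ_free.
Σ Lᵢ/(AᵢEᵢ) = 475/(1000×192×10³) + 390/(900×203×10³) + 425/(170×70×10³) = 4.032×10⁻⁵ mm/N.
P = 2.176 / 4.032×10⁻⁵ = 53980 N = 53.98 kN, compressive.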